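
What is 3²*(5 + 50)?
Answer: 495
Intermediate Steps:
3²*(5 + 50) = 9*55 = 495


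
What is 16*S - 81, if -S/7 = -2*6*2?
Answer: 2607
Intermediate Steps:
S = 168 (S = -7*(-2*6)*2 = -(-84)*2 = -7*(-24) = 168)
16*S - 81 = 16*168 - 81 = 2688 - 81 = 2607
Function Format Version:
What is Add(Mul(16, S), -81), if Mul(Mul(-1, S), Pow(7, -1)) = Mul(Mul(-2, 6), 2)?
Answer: 2607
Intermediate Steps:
S = 168 (S = Mul(-7, Mul(Mul(-2, 6), 2)) = Mul(-7, Mul(-12, 2)) = Mul(-7, -24) = 168)
Add(Mul(16, S), -81) = Add(Mul(16, 168), -81) = Add(2688, -81) = 2607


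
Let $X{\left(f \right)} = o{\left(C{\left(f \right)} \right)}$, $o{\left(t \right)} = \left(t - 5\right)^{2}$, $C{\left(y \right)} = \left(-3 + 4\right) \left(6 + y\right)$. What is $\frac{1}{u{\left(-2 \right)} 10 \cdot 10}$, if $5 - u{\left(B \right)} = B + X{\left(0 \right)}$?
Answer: $\frac{1}{600} \approx 0.0016667$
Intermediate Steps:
$C{\left(y \right)} = 6 + y$ ($C{\left(y \right)} = 1 \left(6 + y\right) = 6 + y$)
$o{\left(t \right)} = \left(-5 + t\right)^{2}$
$X{\left(f \right)} = \left(1 + f\right)^{2}$ ($X{\left(f \right)} = \left(-5 + \left(6 + f\right)\right)^{2} = \left(1 + f\right)^{2}$)
$u{\left(B \right)} = 4 - B$ ($u{\left(B \right)} = 5 - \left(B + \left(1 + 0\right)^{2}\right) = 5 - \left(B + 1^{2}\right) = 5 - \left(B + 1\right) = 5 - \left(1 + B\right) = 4 - B$)
$\frac{1}{u{\left(-2 \right)} 10 \cdot 10} = \frac{1}{\left(4 - -2\right) 10 \cdot 10} = \frac{1}{\left(4 + 2\right) 10 \cdot 10} = \frac{1}{6 \cdot 10 \cdot 10} = \frac{1}{60 \cdot 10} = \frac{1}{600}$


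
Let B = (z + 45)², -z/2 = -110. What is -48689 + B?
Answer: 21536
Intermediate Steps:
z = 220 (z = -2*(-110) = 220)
B = 70225 (B = (220 + 45)² = 265² = 70225)
-48689 + B = -48689 + 70225 = 21536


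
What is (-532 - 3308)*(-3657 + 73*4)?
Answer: 12921600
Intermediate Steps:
(-532 - 3308)*(-3657 + 73*4) = -3840*(-3657 + 292) = -3840*(-3365) = 12921600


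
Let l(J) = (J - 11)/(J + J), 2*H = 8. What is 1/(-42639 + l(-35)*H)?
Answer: -35/1492273 ≈ -2.3454e-5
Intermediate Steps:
H = 4 (H = (½)*8 = 4)
l(J) = (-11 + J)/(2*J) (l(J) = (-11 + J)/((2*J)) = (-11 + J)*(1/(2*J)) = (-11 + J)/(2*J))
1/(-42639 + l(-35)*H) = 1/(-42639 + ((½)*(-11 - 35)/(-35))*4) = 1/(-42639 + ((½)*(-1/35)*(-46))*4) = 1/(-42639 + (23/35)*4) = 1/(-42639 + 92/35) = 1/(-1492273/35) = -35/1492273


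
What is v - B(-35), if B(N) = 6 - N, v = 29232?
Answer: 29191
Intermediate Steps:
v - B(-35) = 29232 - (6 - 1*(-35)) = 29232 - (6 + 35) = 29232 - 1*41 = 29232 - 41 = 29191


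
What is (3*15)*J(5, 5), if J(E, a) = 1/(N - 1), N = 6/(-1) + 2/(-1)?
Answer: -5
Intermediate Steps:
N = -8 (N = 6*(-1) + 2*(-1) = -6 - 2 = -8)
J(E, a) = -⅑ (J(E, a) = 1/(-8 - 1) = 1/(-9) = -⅑)
(3*15)*J(5, 5) = (3*15)*(-⅑) = 45*(-⅑) = -5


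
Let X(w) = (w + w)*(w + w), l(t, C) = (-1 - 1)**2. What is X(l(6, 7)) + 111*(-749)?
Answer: -83075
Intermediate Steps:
l(t, C) = 4 (l(t, C) = (-2)**2 = 4)
X(w) = 4*w**2 (X(w) = (2*w)*(2*w) = 4*w**2)
X(l(6, 7)) + 111*(-749) = 4*4**2 + 111*(-749) = 4*16 - 83139 = 64 - 83139 = -83075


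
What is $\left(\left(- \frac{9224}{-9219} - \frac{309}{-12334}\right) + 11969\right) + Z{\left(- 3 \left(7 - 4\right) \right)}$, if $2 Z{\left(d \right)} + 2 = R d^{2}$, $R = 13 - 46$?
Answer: $\frac{86356724299}{8121939} \approx 10633.0$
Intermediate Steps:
$R = -33$
$Z{\left(d \right)} = -1 - \frac{33 d^{2}}{2}$ ($Z{\left(d \right)} = -1 + \frac{\left(-33\right) d^{2}}{2} = -1 - \frac{33 d^{2}}{2}$)
$\left(\left(- \frac{9224}{-9219} - \frac{309}{-12334}\right) + 11969\right) + Z{\left(- 3 \left(7 - 4\right) \right)} = \left(\left(- \frac{9224}{-9219} - \frac{309}{-12334}\right) + 11969\right) - \left(1 + \frac{33 \left(- 3 \left(7 - 4\right)\right)^{2}}{2}\right) = \left(\left(\left(-9224\right) \left(- \frac{1}{9219}\right) - - \frac{309}{12334}\right) + 11969\right) - \left(1 + \frac{33 \left(\left(-3\right) 3\right)^{2}}{2}\right) = \left(\left(\frac{9224}{9219} + \frac{309}{12334}\right) + 11969\right) - \left(1 + \frac{33 \left(-9\right)^{2}}{2}\right) = \left(\frac{16659641}{16243878} + 11969\right) - \frac{2675}{2} = \frac{194439635423}{16243878} - \frac{2675}{2} = \frac{86356724299}{8121939}$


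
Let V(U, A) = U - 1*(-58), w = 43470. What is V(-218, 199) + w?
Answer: 43310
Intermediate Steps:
V(U, A) = 58 + U (V(U, A) = U + 58 = 58 + U)
V(-218, 199) + w = (58 - 218) + 43470 = -160 + 43470 = 43310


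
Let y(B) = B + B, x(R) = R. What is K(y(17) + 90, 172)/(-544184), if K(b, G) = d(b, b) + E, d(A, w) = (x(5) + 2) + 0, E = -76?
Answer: 69/544184 ≈ 0.00012680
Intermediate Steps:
d(A, w) = 7 (d(A, w) = (5 + 2) + 0 = 7 + 0 = 7)
y(B) = 2*B
K(b, G) = -69 (K(b, G) = 7 - 76 = -69)
K(y(17) + 90, 172)/(-544184) = -69/(-544184) = -69*(-1/544184) = 69/544184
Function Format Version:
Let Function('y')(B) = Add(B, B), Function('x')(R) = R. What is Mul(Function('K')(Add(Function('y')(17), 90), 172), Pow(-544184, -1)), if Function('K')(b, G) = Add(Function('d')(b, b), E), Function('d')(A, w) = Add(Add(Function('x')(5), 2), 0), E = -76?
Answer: Rational(69, 544184) ≈ 0.00012680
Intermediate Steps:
Function('d')(A, w) = 7 (Function('d')(A, w) = Add(Add(5, 2), 0) = Add(7, 0) = 7)
Function('y')(B) = Mul(2, B)
Function('K')(b, G) = -69 (Function('K')(b, G) = Add(7, -76) = -69)
Mul(Function('K')(Add(Function('y')(17), 90), 172), Pow(-544184, -1)) = Mul(-69, Pow(-544184, -1)) = Mul(-69, Rational(-1, 544184)) = Rational(69, 544184)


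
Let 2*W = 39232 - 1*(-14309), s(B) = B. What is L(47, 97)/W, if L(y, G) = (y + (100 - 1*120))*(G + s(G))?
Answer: 388/1983 ≈ 0.19566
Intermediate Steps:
L(y, G) = 2*G*(-20 + y) (L(y, G) = (y + (100 - 1*120))*(G + G) = (y + (100 - 120))*(2*G) = (y - 20)*(2*G) = (-20 + y)*(2*G) = 2*G*(-20 + y))
W = 53541/2 (W = (39232 - 1*(-14309))/2 = (39232 + 14309)/2 = (½)*53541 = 53541/2 ≈ 26771.)
L(47, 97)/W = (2*97*(-20 + 47))/(53541/2) = (2*97*27)*(2/53541) = 5238*(2/53541) = 388/1983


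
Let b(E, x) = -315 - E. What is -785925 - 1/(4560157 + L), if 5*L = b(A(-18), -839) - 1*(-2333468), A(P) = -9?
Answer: -19753397295980/25133947 ≈ -7.8593e+5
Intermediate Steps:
L = 2333162/5 (L = ((-315 - 1*(-9)) - 1*(-2333468))/5 = ((-315 + 9) + 2333468)/5 = (-306 + 2333468)/5 = (1/5)*2333162 = 2333162/5 ≈ 4.6663e+5)
-785925 - 1/(4560157 + L) = -785925 - 1/(4560157 + 2333162/5) = -785925 - 1/25133947/5 = -785925 - 1*5/25133947 = -785925 - 5/25133947 = -19753397295980/25133947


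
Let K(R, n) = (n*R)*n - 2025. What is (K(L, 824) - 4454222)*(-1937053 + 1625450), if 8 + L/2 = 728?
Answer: -303273600346379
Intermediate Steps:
L = 1440 (L = -16 + 2*728 = -16 + 1456 = 1440)
K(R, n) = -2025 + R*n² (K(R, n) = (R*n)*n - 2025 = R*n² - 2025 = -2025 + R*n²)
(K(L, 824) - 4454222)*(-1937053 + 1625450) = ((-2025 + 1440*824²) - 4454222)*(-1937053 + 1625450) = ((-2025 + 1440*678976) - 4454222)*(-311603) = ((-2025 + 977725440) - 4454222)*(-311603) = (977723415 - 4454222)*(-311603) = 973269193*(-311603) = -303273600346379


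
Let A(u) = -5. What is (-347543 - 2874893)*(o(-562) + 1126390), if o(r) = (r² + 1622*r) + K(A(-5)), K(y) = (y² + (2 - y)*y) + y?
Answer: -1710001775580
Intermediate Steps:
K(y) = y + y² + y*(2 - y) (K(y) = (y² + y*(2 - y)) + y = y + y² + y*(2 - y))
o(r) = -15 + r² + 1622*r (o(r) = (r² + 1622*r) + 3*(-5) = (r² + 1622*r) - 15 = -15 + r² + 1622*r)
(-347543 - 2874893)*(o(-562) + 1126390) = (-347543 - 2874893)*((-15 + (-562)² + 1622*(-562)) + 1126390) = -3222436*((-15 + 315844 - 911564) + 1126390) = -3222436*(-595735 + 1126390) = -3222436*530655 = -1710001775580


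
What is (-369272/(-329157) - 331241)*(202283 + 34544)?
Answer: -25821229944955255/329157 ≈ -7.8447e+10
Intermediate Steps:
(-369272/(-329157) - 331241)*(202283 + 34544) = (-369272*(-1/329157) - 331241)*236827 = (369272/329157 - 331241)*236827 = -109029924565/329157*236827 = -25821229944955255/329157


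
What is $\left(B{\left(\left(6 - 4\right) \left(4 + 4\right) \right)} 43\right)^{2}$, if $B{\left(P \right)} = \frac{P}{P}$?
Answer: $1849$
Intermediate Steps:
$B{\left(P \right)} = 1$
$\left(B{\left(\left(6 - 4\right) \left(4 + 4\right) \right)} 43\right)^{2} = \left(1 \cdot 43\right)^{2} = 43^{2} = 1849$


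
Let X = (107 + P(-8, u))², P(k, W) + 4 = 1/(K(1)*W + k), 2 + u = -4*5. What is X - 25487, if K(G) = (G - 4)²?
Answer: -631405243/42436 ≈ -14879.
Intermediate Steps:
K(G) = (-4 + G)²
u = -22 (u = -2 - 4*5 = -2 - 20 = -22)
P(k, W) = -4 + 1/(k + 9*W) (P(k, W) = -4 + 1/((-4 + 1)²*W + k) = -4 + 1/((-3)²*W + k) = -4 + 1/(9*W + k) = -4 + 1/(k + 9*W))
X = 450161089/42436 (X = (107 + (1 - 36*(-22) - 4*(-8))/(-8 + 9*(-22)))² = (107 + (1 + 792 + 32)/(-8 - 198))² = (107 + 825/(-206))² = (107 - 1/206*825)² = (107 - 825/206)² = (21217/206)² = 450161089/42436 ≈ 10608.)
X - 25487 = 450161089/42436 - 25487 = -631405243/42436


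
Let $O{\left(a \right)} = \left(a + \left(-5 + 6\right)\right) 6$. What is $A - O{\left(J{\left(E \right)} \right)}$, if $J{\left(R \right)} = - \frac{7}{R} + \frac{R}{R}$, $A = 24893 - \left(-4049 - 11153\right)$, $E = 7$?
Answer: $40089$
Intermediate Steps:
$A = 40095$ ($A = 24893 - -15202 = 24893 + 15202 = 40095$)
$J{\left(R \right)} = 1 - \frac{7}{R}$ ($J{\left(R \right)} = - \frac{7}{R} + 1 = 1 - \frac{7}{R}$)
$O{\left(a \right)} = 6 + 6 a$ ($O{\left(a \right)} = \left(a + 1\right) 6 = \left(1 + a\right) 6 = 6 + 6 a$)
$A - O{\left(J{\left(E \right)} \right)} = 40095 - \left(6 + 6 \frac{-7 + 7}{7}\right) = 40095 - \left(6 + 6 \cdot \frac{1}{7} \cdot 0\right) = 40095 - \left(6 + 6 \cdot 0\right) = 40095 - \left(6 + 0\right) = 40095 - 6 = 40089$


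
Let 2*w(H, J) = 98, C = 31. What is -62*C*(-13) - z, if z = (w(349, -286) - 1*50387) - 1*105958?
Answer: 181282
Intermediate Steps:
w(H, J) = 49 (w(H, J) = (1/2)*98 = 49)
z = -156296 (z = (49 - 1*50387) - 1*105958 = (49 - 50387) - 105958 = -50338 - 105958 = -156296)
-62*C*(-13) - z = -62*31*(-13) - 1*(-156296) = -1922*(-13) + 156296 = 24986 + 156296 = 181282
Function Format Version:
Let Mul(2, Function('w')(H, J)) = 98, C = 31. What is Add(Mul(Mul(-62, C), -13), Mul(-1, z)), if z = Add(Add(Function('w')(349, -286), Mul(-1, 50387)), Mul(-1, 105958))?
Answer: 181282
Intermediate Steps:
Function('w')(H, J) = 49 (Function('w')(H, J) = Mul(Rational(1, 2), 98) = 49)
z = -156296 (z = Add(Add(49, Mul(-1, 50387)), Mul(-1, 105958)) = Add(Add(49, -50387), -105958) = Add(-50338, -105958) = -156296)
Add(Mul(Mul(-62, C), -13), Mul(-1, z)) = Add(Mul(Mul(-62, 31), -13), Mul(-1, -156296)) = Add(Mul(-1922, -13), 156296) = Add(24986, 156296) = 181282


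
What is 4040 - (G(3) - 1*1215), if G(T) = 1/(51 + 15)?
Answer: 346829/66 ≈ 5255.0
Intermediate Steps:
G(T) = 1/66
4040 - (G(3) - 1*1215) = 4040 - (1/66 - 1*1215) = 4040 - (1/66 - 1215) = 4040 - 1*(-80189/66) = 4040 + 80189/66 = 346829/66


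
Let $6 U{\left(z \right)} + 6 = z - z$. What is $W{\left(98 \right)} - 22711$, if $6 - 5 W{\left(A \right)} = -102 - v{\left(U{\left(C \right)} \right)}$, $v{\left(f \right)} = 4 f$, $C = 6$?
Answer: $- \frac{113451}{5} \approx -22690.0$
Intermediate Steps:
$U{\left(z \right)} = -1$ ($U{\left(z \right)} = -1 + \frac{z - z}{6} = -1 + \frac{1}{6} \cdot 0 = -1 + 0 = -1$)
$W{\left(A \right)} = \frac{104}{5}$ ($W{\left(A \right)} = \frac{6}{5} - \frac{-102 - 4 \left(-1\right)}{5} = \frac{6}{5} - \frac{-102 - -4}{5} = \frac{6}{5} - \frac{-102 + 4}{5} = \frac{6}{5} - - \frac{98}{5} = \frac{6}{5} + \frac{98}{5} = \frac{104}{5}$)
$W{\left(98 \right)} - 22711 = \frac{104}{5} - 22711 = - \frac{113451}{5}$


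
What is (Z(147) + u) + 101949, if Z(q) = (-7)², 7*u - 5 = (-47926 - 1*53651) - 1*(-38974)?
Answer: 651388/7 ≈ 93055.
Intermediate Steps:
u = -62598/7 (u = 5/7 + ((-47926 - 1*53651) - 1*(-38974))/7 = 5/7 + ((-47926 - 53651) + 38974)/7 = 5/7 + (-101577 + 38974)/7 = 5/7 + (⅐)*(-62603) = 5/7 - 62603/7 = -62598/7 ≈ -8942.6)
Z(q) = 49
(Z(147) + u) + 101949 = (49 - 62598/7) + 101949 = -62255/7 + 101949 = 651388/7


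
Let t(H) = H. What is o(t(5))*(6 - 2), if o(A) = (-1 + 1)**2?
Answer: 0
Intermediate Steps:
o(A) = 0 (o(A) = 0**2 = 0)
o(t(5))*(6 - 2) = 0*(6 - 2) = 0*4 = 0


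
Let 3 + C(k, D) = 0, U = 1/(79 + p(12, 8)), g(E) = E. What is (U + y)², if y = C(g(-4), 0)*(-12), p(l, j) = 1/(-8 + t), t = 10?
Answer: 32787076/25281 ≈ 1296.9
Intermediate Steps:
p(l, j) = ½ (p(l, j) = 1/(-8 + 10) = 1/2 = ½)
U = 2/159 (U = 1/(79 + ½) = 1/(159/2) = 2/159 ≈ 0.012579)
C(k, D) = -3 (C(k, D) = -3 + 0 = -3)
y = 36 (y = -3*(-12) = 36)
(U + y)² = (2/159 + 36)² = (5726/159)² = 32787076/25281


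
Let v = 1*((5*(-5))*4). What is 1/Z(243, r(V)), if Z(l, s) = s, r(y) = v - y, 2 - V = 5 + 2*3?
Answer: -1/91 ≈ -0.010989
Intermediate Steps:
v = -100 (v = 1*(-25*4) = 1*(-100) = -100)
V = -9 (V = 2 - (5 + 2*3) = 2 - (5 + 6) = 2 - 1*11 = 2 - 11 = -9)
r(y) = -100 - y
1/Z(243, r(V)) = 1/(-100 - 1*(-9)) = 1/(-100 + 9) = 1/(-91) = -1/91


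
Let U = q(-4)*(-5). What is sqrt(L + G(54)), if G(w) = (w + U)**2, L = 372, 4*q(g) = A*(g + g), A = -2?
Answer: 2*sqrt(382) ≈ 39.090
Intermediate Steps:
q(g) = -g (q(g) = (-2*(g + g))/4 = (-4*g)/4 = -g)
U = -20 (U = -1*(-4)*(-5) = 4*(-5) = -20)
G(w) = (-20 + w)**2 (G(w) = (w - 20)**2 = (-20 + w)**2)
sqrt(L + G(54)) = sqrt(372 + (-20 + 54)**2) = sqrt(372 + 34**2) = sqrt(372 + 1156) = sqrt(1528) = 2*sqrt(382)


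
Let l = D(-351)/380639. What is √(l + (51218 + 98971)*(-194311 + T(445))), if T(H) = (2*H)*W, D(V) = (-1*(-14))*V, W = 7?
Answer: I*√83524433413686247515/54377 ≈ 1.6807e+5*I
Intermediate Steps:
D(V) = 14*V
T(H) = 14*H (T(H) = (2*H)*7 = 14*H)
l = -702/54377 (l = (14*(-351))/380639 = -4914*1/380639 = -702/54377 ≈ -0.012910)
√(l + (51218 + 98971)*(-194311 + T(445))) = √(-702/54377 + (51218 + 98971)*(-194311 + 14*445)) = √(-702/54377 + 150189*(-194311 + 6230)) = √(-702/54377 + 150189*(-188081)) = √(-702/54377 - 28247697309) = √(-1536025036572195/54377) = I*√83524433413686247515/54377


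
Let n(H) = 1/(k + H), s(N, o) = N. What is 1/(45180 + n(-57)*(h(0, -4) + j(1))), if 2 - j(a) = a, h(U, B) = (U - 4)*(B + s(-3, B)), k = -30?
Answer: 3/135539 ≈ 2.2134e-5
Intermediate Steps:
h(U, B) = (-4 + U)*(-3 + B) (h(U, B) = (U - 4)*(B - 3) = (-4 + U)*(-3 + B))
j(a) = 2 - a
n(H) = 1/(-30 + H)
1/(45180 + n(-57)*(h(0, -4) + j(1))) = 1/(45180 + ((12 - 4*(-4) - 3*0 - 4*0) + (2 - 1*1))/(-30 - 57)) = 1/(45180 + ((12 + 16 + 0 + 0) + (2 - 1))/(-87)) = 1/(45180 - (28 + 1)/87) = 1/(45180 - 1/87*29) = 1/(45180 - ⅓) = 1/(135539/3) = 3/135539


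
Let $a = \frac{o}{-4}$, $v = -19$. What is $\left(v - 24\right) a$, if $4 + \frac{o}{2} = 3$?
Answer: $- \frac{43}{2} \approx -21.5$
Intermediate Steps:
$o = -2$ ($o = -8 + 2 \cdot 3 = -8 + 6 = -2$)
$a = \frac{1}{2}$ ($a = - \frac{2}{-4} = \left(-2\right) \left(- \frac{1}{4}\right) = \frac{1}{2} \approx 0.5$)
$\left(v - 24\right) a = \left(-19 - 24\right) \frac{1}{2} = \left(-43\right) \frac{1}{2} = - \frac{43}{2}$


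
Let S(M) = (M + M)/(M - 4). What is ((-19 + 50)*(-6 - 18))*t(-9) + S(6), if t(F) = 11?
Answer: -8178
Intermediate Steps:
S(M) = 2*M/(-4 + M) (S(M) = (2*M)/(-4 + M) = 2*M/(-4 + M))
((-19 + 50)*(-6 - 18))*t(-9) + S(6) = ((-19 + 50)*(-6 - 18))*11 + 2*6/(-4 + 6) = (31*(-24))*11 + 2*6/2 = -744*11 + 2*6*(½) = -8184 + 6 = -8178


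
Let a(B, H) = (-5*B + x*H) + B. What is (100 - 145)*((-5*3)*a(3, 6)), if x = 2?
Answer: 0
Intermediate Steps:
a(B, H) = -4*B + 2*H (a(B, H) = (-5*B + 2*H) + B = -4*B + 2*H)
(100 - 145)*((-5*3)*a(3, 6)) = (100 - 145)*((-5*3)*(-4*3 + 2*6)) = -(-675)*(-12 + 12) = -(-675)*0 = -45*0 = 0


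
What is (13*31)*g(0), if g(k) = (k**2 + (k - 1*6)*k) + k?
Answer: 0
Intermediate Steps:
g(k) = k + k**2 + k*(-6 + k) (g(k) = (k**2 + (k - 6)*k) + k = (k**2 + (-6 + k)*k) + k = (k**2 + k*(-6 + k)) + k = k + k**2 + k*(-6 + k))
(13*31)*g(0) = (13*31)*(0*(-5 + 2*0)) = 403*(0*(-5 + 0)) = 403*(0*(-5)) = 403*0 = 0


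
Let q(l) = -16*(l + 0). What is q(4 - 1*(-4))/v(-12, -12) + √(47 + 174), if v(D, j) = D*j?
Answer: -8/9 + √221 ≈ 13.977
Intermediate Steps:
q(l) = -16*l
q(4 - 1*(-4))/v(-12, -12) + √(47 + 174) = (-16*(4 - 1*(-4)))/((-12*(-12))) + √(47 + 174) = -16*(4 + 4)/144 + √221 = -16*8*(1/144) + √221 = -128*1/144 + √221 = -8/9 + √221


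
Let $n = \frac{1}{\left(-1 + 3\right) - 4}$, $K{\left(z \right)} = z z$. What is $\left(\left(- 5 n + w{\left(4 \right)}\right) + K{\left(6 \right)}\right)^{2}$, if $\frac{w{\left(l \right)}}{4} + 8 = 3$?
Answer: $\frac{1369}{4} \approx 342.25$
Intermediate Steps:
$K{\left(z \right)} = z^{2}$
$w{\left(l \right)} = -20$ ($w{\left(l \right)} = -32 + 4 \cdot 3 = -32 + 12 = -20$)
$n = - \frac{1}{2}$ ($n = \frac{1}{2 - 4} = \frac{1}{-2} = - \frac{1}{2} \approx -0.5$)
$\left(\left(- 5 n + w{\left(4 \right)}\right) + K{\left(6 \right)}\right)^{2} = \left(\left(\left(-5\right) \left(- \frac{1}{2}\right) - 20\right) + 6^{2}\right)^{2} = \left(\left(\frac{5}{2} - 20\right) + 36\right)^{2} = \left(- \frac{35}{2} + 36\right)^{2} = \left(\frac{37}{2}\right)^{2} = \frac{1369}{4}$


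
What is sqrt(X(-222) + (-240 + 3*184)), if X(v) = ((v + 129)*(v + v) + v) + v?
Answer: 14*sqrt(210) ≈ 202.88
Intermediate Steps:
X(v) = 2*v + 2*v*(129 + v) (X(v) = ((129 + v)*(2*v) + v) + v = (2*v*(129 + v) + v) + v = (v + 2*v*(129 + v)) + v = 2*v + 2*v*(129 + v))
sqrt(X(-222) + (-240 + 3*184)) = sqrt(2*(-222)*(130 - 222) + (-240 + 3*184)) = sqrt(2*(-222)*(-92) + (-240 + 552)) = sqrt(40848 + 312) = sqrt(41160) = 14*sqrt(210)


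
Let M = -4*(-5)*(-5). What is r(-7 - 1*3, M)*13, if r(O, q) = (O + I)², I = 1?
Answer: 1053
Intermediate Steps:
M = -100 (M = 20*(-5) = -100)
r(O, q) = (1 + O)² (r(O, q) = (O + 1)² = (1 + O)²)
r(-7 - 1*3, M)*13 = (1 + (-7 - 1*3))²*13 = (1 + (-7 - 3))²*13 = (1 - 10)²*13 = (-9)²*13 = 81*13 = 1053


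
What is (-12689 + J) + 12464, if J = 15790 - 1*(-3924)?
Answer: 19489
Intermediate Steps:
J = 19714 (J = 15790 + 3924 = 19714)
(-12689 + J) + 12464 = (-12689 + 19714) + 12464 = 7025 + 12464 = 19489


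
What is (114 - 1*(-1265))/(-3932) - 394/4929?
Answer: -8346299/19380828 ≈ -0.43065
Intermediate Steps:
(114 - 1*(-1265))/(-3932) - 394/4929 = (114 + 1265)*(-1/3932) - 394*1/4929 = 1379*(-1/3932) - 394/4929 = -1379/3932 - 394/4929 = -8346299/19380828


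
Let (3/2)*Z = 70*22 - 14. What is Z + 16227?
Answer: 51733/3 ≈ 17244.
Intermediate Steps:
Z = 3052/3 (Z = 2*(70*22 - 14)/3 = 2*(1540 - 14)/3 = (⅔)*1526 = 3052/3 ≈ 1017.3)
Z + 16227 = 3052/3 + 16227 = 51733/3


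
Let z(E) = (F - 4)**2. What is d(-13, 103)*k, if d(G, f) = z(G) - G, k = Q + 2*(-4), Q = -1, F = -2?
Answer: -441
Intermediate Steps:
k = -9 (k = -1 + 2*(-4) = -1 - 8 = -9)
z(E) = 36 (z(E) = (-2 - 4)**2 = (-6)**2 = 36)
d(G, f) = 36 - G
d(-13, 103)*k = (36 - 1*(-13))*(-9) = (36 + 13)*(-9) = 49*(-9) = -441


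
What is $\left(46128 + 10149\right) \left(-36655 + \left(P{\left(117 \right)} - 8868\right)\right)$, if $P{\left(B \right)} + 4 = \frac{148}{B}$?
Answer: $-2562051791$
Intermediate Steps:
$P{\left(B \right)} = -4 + \frac{148}{B}$
$\left(46128 + 10149\right) \left(-36655 + \left(P{\left(117 \right)} - 8868\right)\right) = \left(46128 + 10149\right) \left(-36655 - \left(8872 - \frac{148}{117}\right)\right) = 56277 \left(-36655 + \left(\left(-4 + 148 \cdot \frac{1}{117}\right) - 8868\right)\right) = 56277 \left(-36655 + \left(\left(-4 + \frac{148}{117}\right) - 8868\right)\right) = 56277 \left(-36655 - \frac{1037876}{117}\right) = 56277 \left(- \frac{5326511}{117}\right) = -2562051791$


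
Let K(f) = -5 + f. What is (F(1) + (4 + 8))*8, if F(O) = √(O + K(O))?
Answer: 96 + 8*I*√3 ≈ 96.0 + 13.856*I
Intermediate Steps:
F(O) = √(-5 + 2*O) (F(O) = √(O + (-5 + O)) = √(-5 + 2*O))
(F(1) + (4 + 8))*8 = (√(-5 + 2*1) + (4 + 8))*8 = (√(-5 + 2) + 12)*8 = (√(-3) + 12)*8 = (I*√3 + 12)*8 = (12 + I*√3)*8 = 96 + 8*I*√3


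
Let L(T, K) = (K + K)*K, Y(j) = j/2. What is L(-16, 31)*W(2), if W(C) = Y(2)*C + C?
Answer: 7688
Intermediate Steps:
Y(j) = j/2 (Y(j) = j*(½) = j/2)
W(C) = 2*C (W(C) = ((½)*2)*C + C = 1*C + C = C + C = 2*C)
L(T, K) = 2*K² (L(T, K) = (2*K)*K = 2*K²)
L(-16, 31)*W(2) = (2*31²)*(2*2) = (2*961)*4 = 1922*4 = 7688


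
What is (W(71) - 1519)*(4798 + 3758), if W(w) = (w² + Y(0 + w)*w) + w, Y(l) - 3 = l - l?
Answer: 32564136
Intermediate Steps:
Y(l) = 3 (Y(l) = 3 + (l - l) = 3 + 0 = 3)
W(w) = w² + 4*w (W(w) = (w² + 3*w) + w = w² + 4*w)
(W(71) - 1519)*(4798 + 3758) = (71*(4 + 71) - 1519)*(4798 + 3758) = (71*75 - 1519)*8556 = (5325 - 1519)*8556 = 3806*8556 = 32564136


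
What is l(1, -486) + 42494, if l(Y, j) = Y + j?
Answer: 42009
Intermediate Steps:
l(1, -486) + 42494 = (1 - 486) + 42494 = -485 + 42494 = 42009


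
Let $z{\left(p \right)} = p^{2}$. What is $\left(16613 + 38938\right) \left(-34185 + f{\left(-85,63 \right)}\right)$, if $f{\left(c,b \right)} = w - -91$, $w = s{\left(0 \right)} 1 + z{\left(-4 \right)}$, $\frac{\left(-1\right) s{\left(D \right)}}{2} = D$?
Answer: $-1893066978$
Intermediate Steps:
$s{\left(D \right)} = - 2 D$
$w = 16$ ($w = \left(-2\right) 0 \cdot 1 + \left(-4\right)^{2} = 0 \cdot 1 + 16 = 0 + 16 = 16$)
$f{\left(c,b \right)} = 107$ ($f{\left(c,b \right)} = 16 - -91 = 16 + 91 = 107$)
$\left(16613 + 38938\right) \left(-34185 + f{\left(-85,63 \right)}\right) = \left(16613 + 38938\right) \left(-34185 + 107\right) = 55551 \left(-34078\right) = -1893066978$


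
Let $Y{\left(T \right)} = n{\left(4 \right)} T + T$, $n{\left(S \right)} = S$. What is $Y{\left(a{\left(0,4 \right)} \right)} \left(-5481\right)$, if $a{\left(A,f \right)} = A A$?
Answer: $0$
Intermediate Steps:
$a{\left(A,f \right)} = A^{2}$
$Y{\left(T \right)} = 5 T$ ($Y{\left(T \right)} = 4 T + T = 5 T$)
$Y{\left(a{\left(0,4 \right)} \right)} \left(-5481\right) = 5 \cdot 0^{2} \left(-5481\right) = 5 \cdot 0 \left(-5481\right) = 0 \left(-5481\right) = 0$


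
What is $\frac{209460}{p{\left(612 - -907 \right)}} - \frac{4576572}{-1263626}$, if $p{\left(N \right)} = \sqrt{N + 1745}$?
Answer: $\frac{25146}{6943} + \frac{17455 \sqrt{51}}{34} \approx 3669.9$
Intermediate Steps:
$p{\left(N \right)} = \sqrt{1745 + N}$
$\frac{209460}{p{\left(612 - -907 \right)}} - \frac{4576572}{-1263626} = \frac{209460}{\sqrt{1745 + \left(612 - -907\right)}} - \frac{4576572}{-1263626} = \frac{209460}{\sqrt{1745 + \left(612 + 907\right)}} - - \frac{25146}{6943} = \frac{209460}{\sqrt{1745 + 1519}} + \frac{25146}{6943} = \frac{209460}{\sqrt{3264}} + \frac{25146}{6943} = \frac{209460}{8 \sqrt{51}} + \frac{25146}{6943} = 209460 \frac{\sqrt{51}}{408} + \frac{25146}{6943} = \frac{17455 \sqrt{51}}{34} + \frac{25146}{6943} = \frac{25146}{6943} + \frac{17455 \sqrt{51}}{34}$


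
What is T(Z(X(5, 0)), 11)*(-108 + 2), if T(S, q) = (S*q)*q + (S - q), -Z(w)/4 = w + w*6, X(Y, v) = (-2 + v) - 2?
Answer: -1447218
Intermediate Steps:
X(Y, v) = -4 + v
Z(w) = -28*w (Z(w) = -4*(w + w*6) = -4*(w + 6*w) = -28*w)
T(S, q) = S - q + S*q² (T(S, q) = S*q² + (S - q) = S - q + S*q²)
T(Z(X(5, 0)), 11)*(-108 + 2) = (-28*(-4 + 0) - 1*11 - 28*(-4 + 0)*11²)*(-108 + 2) = (-28*(-4) - 11 - 28*(-4)*121)*(-106) = (112 - 11 + 112*121)*(-106) = (112 - 11 + 13552)*(-106) = 13653*(-106) = -1447218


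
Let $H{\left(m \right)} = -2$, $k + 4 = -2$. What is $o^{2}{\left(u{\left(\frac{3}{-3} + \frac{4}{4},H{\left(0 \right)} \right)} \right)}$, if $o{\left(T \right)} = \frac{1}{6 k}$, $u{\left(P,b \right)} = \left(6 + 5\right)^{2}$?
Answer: $\frac{1}{1296} \approx 0.0007716$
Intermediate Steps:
$k = -6$ ($k = -4 - 2 = -6$)
$u{\left(P,b \right)} = 121$ ($u{\left(P,b \right)} = 11^{2} = 121$)
$o{\left(T \right)} = - \frac{1}{36}$ ($o{\left(T \right)} = \frac{1}{6 \left(-6\right)} = \frac{1}{-36} = - \frac{1}{36}$)
$o^{2}{\left(u{\left(\frac{3}{-3} + \frac{4}{4},H{\left(0 \right)} \right)} \right)} = \left(- \frac{1}{36}\right)^{2} = \frac{1}{1296}$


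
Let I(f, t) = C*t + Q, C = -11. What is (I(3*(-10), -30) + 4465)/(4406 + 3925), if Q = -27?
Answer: 4768/8331 ≈ 0.57232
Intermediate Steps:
I(f, t) = -27 - 11*t (I(f, t) = -11*t - 27 = -27 - 11*t)
(I(3*(-10), -30) + 4465)/(4406 + 3925) = ((-27 - 11*(-30)) + 4465)/(4406 + 3925) = ((-27 + 330) + 4465)/8331 = (303 + 4465)*(1/8331) = 4768*(1/8331) = 4768/8331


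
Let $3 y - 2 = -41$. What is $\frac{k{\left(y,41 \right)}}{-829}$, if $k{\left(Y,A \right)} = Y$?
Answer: $\frac{13}{829} \approx 0.015682$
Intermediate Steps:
$y = -13$ ($y = \frac{2}{3} + \frac{1}{3} \left(-41\right) = \frac{2}{3} - \frac{41}{3} = -13$)
$\frac{k{\left(y,41 \right)}}{-829} = - \frac{13}{-829} = \left(-13\right) \left(- \frac{1}{829}\right) = \frac{13}{829}$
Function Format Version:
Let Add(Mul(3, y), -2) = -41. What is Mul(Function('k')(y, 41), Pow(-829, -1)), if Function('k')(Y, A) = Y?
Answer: Rational(13, 829) ≈ 0.015682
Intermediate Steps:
y = -13 (y = Add(Rational(2, 3), Mul(Rational(1, 3), -41)) = Add(Rational(2, 3), Rational(-41, 3)) = -13)
Mul(Function('k')(y, 41), Pow(-829, -1)) = Mul(-13, Pow(-829, -1)) = Mul(-13, Rational(-1, 829)) = Rational(13, 829)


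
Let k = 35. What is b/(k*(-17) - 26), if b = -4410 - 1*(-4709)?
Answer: -13/27 ≈ -0.48148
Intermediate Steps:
b = 299 (b = -4410 + 4709 = 299)
b/(k*(-17) - 26) = 299/(35*(-17) - 26) = 299/(-595 - 26) = 299/(-621) = 299*(-1/621) = -13/27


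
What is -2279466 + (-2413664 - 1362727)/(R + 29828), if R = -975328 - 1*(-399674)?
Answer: -414729344175/181942 ≈ -2.2795e+6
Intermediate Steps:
R = -575654 (R = -975328 + 399674 = -575654)
-2279466 + (-2413664 - 1362727)/(R + 29828) = -2279466 + (-2413664 - 1362727)/(-575654 + 29828) = -2279466 - 3776391/(-545826) = -2279466 - 3776391*(-1/545826) = -2279466 + 1258797/181942 = -414729344175/181942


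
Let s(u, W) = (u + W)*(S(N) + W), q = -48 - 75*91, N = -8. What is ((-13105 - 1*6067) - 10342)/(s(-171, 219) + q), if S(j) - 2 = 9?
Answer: -9838/1389 ≈ -7.0828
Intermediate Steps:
S(j) = 11 (S(j) = 2 + 9 = 11)
q = -6873 (q = -48 - 6825 = -6873)
s(u, W) = (11 + W)*(W + u) (s(u, W) = (u + W)*(11 + W) = (W + u)*(11 + W) = (11 + W)*(W + u))
((-13105 - 1*6067) - 10342)/(s(-171, 219) + q) = ((-13105 - 1*6067) - 10342)/((219² + 11*219 + 11*(-171) + 219*(-171)) - 6873) = ((-13105 - 6067) - 10342)/((47961 + 2409 - 1881 - 37449) - 6873) = (-19172 - 10342)/(11040 - 6873) = -29514/4167 = -29514*1/4167 = -9838/1389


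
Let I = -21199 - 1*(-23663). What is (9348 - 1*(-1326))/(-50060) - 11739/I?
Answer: -21926967/4405280 ≈ -4.9774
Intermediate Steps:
I = 2464 (I = -21199 + 23663 = 2464)
(9348 - 1*(-1326))/(-50060) - 11739/I = (9348 - 1*(-1326))/(-50060) - 11739/2464 = (9348 + 1326)*(-1/50060) - 11739*1/2464 = 10674*(-1/50060) - 1677/352 = -5337/25030 - 1677/352 = -21926967/4405280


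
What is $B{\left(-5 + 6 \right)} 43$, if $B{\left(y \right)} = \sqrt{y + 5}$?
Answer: $43 \sqrt{6} \approx 105.33$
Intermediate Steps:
$B{\left(y \right)} = \sqrt{5 + y}$
$B{\left(-5 + 6 \right)} 43 = \sqrt{5 + \left(-5 + 6\right)} 43 = \sqrt{5 + 1} \cdot 43 = \sqrt{6} \cdot 43 = 43 \sqrt{6}$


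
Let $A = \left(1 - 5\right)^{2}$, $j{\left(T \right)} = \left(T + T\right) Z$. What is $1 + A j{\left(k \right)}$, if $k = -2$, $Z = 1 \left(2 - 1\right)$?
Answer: $-63$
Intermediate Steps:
$Z = 1$ ($Z = 1 \cdot 1 = 1$)
$j{\left(T \right)} = 2 T$ ($j{\left(T \right)} = \left(T + T\right) 1 = 2 T 1 = 2 T$)
$A = 16$ ($A = \left(-4\right)^{2} = 16$)
$1 + A j{\left(k \right)} = 1 + 16 \cdot 2 \left(-2\right) = 1 + 16 \left(-4\right) = 1 - 64 = -63$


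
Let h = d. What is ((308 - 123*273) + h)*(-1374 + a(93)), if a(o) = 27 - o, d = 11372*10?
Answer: -115846560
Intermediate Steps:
d = 113720
h = 113720
((308 - 123*273) + h)*(-1374 + a(93)) = ((308 - 123*273) + 113720)*(-1374 + (27 - 1*93)) = ((308 - 33579) + 113720)*(-1374 + (27 - 93)) = (-33271 + 113720)*(-1374 - 66) = 80449*(-1440) = -115846560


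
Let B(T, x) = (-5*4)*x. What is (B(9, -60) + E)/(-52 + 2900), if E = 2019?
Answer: 3219/2848 ≈ 1.1303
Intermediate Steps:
B(T, x) = -20*x
(B(9, -60) + E)/(-52 + 2900) = (-20*(-60) + 2019)/(-52 + 2900) = (1200 + 2019)/2848 = 3219*(1/2848) = 3219/2848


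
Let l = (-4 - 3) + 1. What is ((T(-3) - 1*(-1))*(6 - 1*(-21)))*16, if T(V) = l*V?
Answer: 8208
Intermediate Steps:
l = -6 (l = -7 + 1 = -6)
T(V) = -6*V
((T(-3) - 1*(-1))*(6 - 1*(-21)))*16 = ((-6*(-3) - 1*(-1))*(6 - 1*(-21)))*16 = ((18 + 1)*(6 + 21))*16 = (19*27)*16 = 513*16 = 8208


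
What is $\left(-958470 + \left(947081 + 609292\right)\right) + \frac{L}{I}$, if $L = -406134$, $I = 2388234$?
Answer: $\frac{237988644528}{398039} \approx 5.979 \cdot 10^{5}$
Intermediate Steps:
$\left(-958470 + \left(947081 + 609292\right)\right) + \frac{L}{I} = \left(-958470 + \left(947081 + 609292\right)\right) - \frac{406134}{2388234} = \left(-958470 + 1556373\right) - \frac{67689}{398039} = 597903 - \frac{67689}{398039} = \frac{237988644528}{398039}$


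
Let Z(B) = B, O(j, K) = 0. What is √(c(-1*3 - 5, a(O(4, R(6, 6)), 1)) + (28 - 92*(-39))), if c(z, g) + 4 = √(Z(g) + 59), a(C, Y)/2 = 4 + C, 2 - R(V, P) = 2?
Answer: √(3612 + √67) ≈ 60.168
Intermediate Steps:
R(V, P) = 0 (R(V, P) = 2 - 1*2 = 2 - 2 = 0)
a(C, Y) = 8 + 2*C (a(C, Y) = 2*(4 + C) = 8 + 2*C)
c(z, g) = -4 + √(59 + g) (c(z, g) = -4 + √(g + 59) = -4 + √(59 + g))
√(c(-1*3 - 5, a(O(4, R(6, 6)), 1)) + (28 - 92*(-39))) = √((-4 + √(59 + (8 + 2*0))) + (28 - 92*(-39))) = √((-4 + √(59 + (8 + 0))) + (28 + 3588)) = √((-4 + √(59 + 8)) + 3616) = √((-4 + √67) + 3616) = √(3612 + √67)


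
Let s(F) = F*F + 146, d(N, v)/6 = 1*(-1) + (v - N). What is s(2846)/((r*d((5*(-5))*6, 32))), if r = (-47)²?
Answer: 1349977/399829 ≈ 3.3764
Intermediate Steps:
d(N, v) = -6 - 6*N + 6*v (d(N, v) = 6*(1*(-1) + (v - N)) = 6*(-1 + (v - N)) = 6*(-1 + v - N) = -6 - 6*N + 6*v)
s(F) = 146 + F² (s(F) = F² + 146 = 146 + F²)
r = 2209
s(2846)/((r*d((5*(-5))*6, 32))) = (146 + 2846²)/((2209*(-6 - 6*5*(-5)*6 + 6*32))) = (146 + 8099716)/((2209*(-6 - (-150)*6 + 192))) = 8099862/((2209*(-6 - 6*(-150) + 192))) = 8099862/((2209*(-6 + 900 + 192))) = 8099862/((2209*1086)) = 8099862/2398974 = 8099862*(1/2398974) = 1349977/399829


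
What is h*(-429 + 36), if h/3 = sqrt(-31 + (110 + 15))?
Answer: -1179*sqrt(94) ≈ -11431.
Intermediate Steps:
h = 3*sqrt(94) (h = 3*sqrt(-31 + (110 + 15)) = 3*sqrt(-31 + 125) = 3*sqrt(94) ≈ 29.086)
h*(-429 + 36) = (3*sqrt(94))*(-429 + 36) = (3*sqrt(94))*(-393) = -1179*sqrt(94)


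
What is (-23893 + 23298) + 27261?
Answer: 26666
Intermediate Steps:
(-23893 + 23298) + 27261 = -595 + 27261 = 26666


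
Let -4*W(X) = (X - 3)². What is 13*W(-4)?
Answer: -637/4 ≈ -159.25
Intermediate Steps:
W(X) = -(-3 + X)²/4 (W(X) = -(X - 3)²/4 = -(-3 + X)²/4)
13*W(-4) = 13*(-(-3 - 4)²/4) = 13*(-¼*(-7)²) = 13*(-¼*49) = 13*(-49/4) = -637/4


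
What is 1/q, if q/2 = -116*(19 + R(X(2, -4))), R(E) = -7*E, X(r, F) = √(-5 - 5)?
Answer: -19/197432 - 7*I*√10/197432 ≈ -9.6236e-5 - 0.00011212*I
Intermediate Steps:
X(r, F) = I*√10 (X(r, F) = √(-10) = I*√10)
q = -4408 + 1624*I*√10 (q = 2*(-116*(19 - 7*I*√10)) = 2*(-2204 + 812*I*√10) = -4408 + 1624*I*√10 ≈ -4408.0 + 5135.5*I)
1/q = 1/(-4408 + 1624*I*√10)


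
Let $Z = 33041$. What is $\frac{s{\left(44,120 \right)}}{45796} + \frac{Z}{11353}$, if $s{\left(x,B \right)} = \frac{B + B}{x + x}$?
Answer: $\frac{8322471293}{2859570934} \approx 2.9104$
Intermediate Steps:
$s{\left(x,B \right)} = \frac{B}{x}$ ($s{\left(x,B \right)} = \frac{2 B}{2 x} = 2 B \frac{1}{2 x} = \frac{B}{x}$)
$\frac{s{\left(44,120 \right)}}{45796} + \frac{Z}{11353} = \frac{120 \cdot \frac{1}{44}}{45796} + \frac{33041}{11353} = 120 \cdot \frac{1}{44} \cdot \frac{1}{45796} + 33041 \cdot \frac{1}{11353} = \frac{30}{11} \cdot \frac{1}{45796} + \frac{33041}{11353} = \frac{15}{251878} + \frac{33041}{11353} = \frac{8322471293}{2859570934}$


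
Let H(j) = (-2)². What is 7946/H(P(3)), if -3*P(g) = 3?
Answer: 3973/2 ≈ 1986.5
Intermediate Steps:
P(g) = -1 (P(g) = -⅓*3 = -1)
H(j) = 4
7946/H(P(3)) = 7946/4 = 7946*(¼) = 3973/2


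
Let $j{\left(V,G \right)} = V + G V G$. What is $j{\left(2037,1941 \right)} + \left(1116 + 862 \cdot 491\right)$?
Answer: $7674785192$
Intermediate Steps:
$j{\left(V,G \right)} = V + V G^{2}$ ($j{\left(V,G \right)} = V + G G V = V + V G^{2}$)
$j{\left(2037,1941 \right)} + \left(1116 + 862 \cdot 491\right) = 2037 \left(1 + 1941^{2}\right) + \left(1116 + 862 \cdot 491\right) = 2037 \left(1 + 3767481\right) + \left(1116 + 423242\right) = 2037 \cdot 3767482 + 424358 = 7674360834 + 424358 = 7674785192$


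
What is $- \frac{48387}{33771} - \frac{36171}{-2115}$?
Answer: $\frac{41451568}{2645395} \approx 15.669$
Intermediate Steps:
$- \frac{48387}{33771} - \frac{36171}{-2115} = \left(-48387\right) \frac{1}{33771} - - \frac{4019}{235} = - \frac{16129}{11257} + \frac{4019}{235} = \frac{41451568}{2645395}$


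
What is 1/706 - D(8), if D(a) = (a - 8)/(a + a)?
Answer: 1/706 ≈ 0.0014164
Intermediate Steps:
D(a) = (-8 + a)/(2*a) (D(a) = (-8 + a)/((2*a)) = (-8 + a)*(1/(2*a)) = (-8 + a)/(2*a))
1/706 - D(8) = 1/706 - (-8 + 8)/(2*8) = 1/706 - 0/(2*8) = 1/706 - 1*0 = 1/706 + 0 = 1/706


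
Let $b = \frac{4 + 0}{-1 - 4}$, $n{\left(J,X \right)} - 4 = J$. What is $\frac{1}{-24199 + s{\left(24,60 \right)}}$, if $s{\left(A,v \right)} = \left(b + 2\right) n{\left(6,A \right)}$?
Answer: $- \frac{1}{24187} \approx -4.1345 \cdot 10^{-5}$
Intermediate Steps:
$n{\left(J,X \right)} = 4 + J$
$b = - \frac{4}{5}$ ($b = \frac{4}{-5} = 4 \left(- \frac{1}{5}\right) = - \frac{4}{5} \approx -0.8$)
$s{\left(A,v \right)} = 12$ ($s{\left(A,v \right)} = \left(- \frac{4}{5} + 2\right) \left(4 + 6\right) = \frac{6}{5} \cdot 10 = 12$)
$\frac{1}{-24199 + s{\left(24,60 \right)}} = \frac{1}{-24199 + 12} = \frac{1}{-24187} = - \frac{1}{24187}$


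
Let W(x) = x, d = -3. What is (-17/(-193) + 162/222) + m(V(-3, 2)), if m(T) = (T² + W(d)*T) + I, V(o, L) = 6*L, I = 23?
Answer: 941311/7141 ≈ 131.82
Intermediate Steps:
m(T) = 23 + T² - 3*T (m(T) = (T² - 3*T) + 23 = 23 + T² - 3*T)
(-17/(-193) + 162/222) + m(V(-3, 2)) = (-17/(-193) + 162/222) + (23 + (6*2)² - 18*2) = (-17*(-1/193) + 162*(1/222)) + (23 + 12² - 3*12) = (17/193 + 27/37) + (23 + 144 - 36) = 5840/7141 + 131 = 941311/7141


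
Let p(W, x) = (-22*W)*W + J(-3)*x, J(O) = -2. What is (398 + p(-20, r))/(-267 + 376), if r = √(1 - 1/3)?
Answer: -8402/109 - 2*√6/327 ≈ -77.098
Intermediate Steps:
r = √6/3 (r = √(1 - 1*⅓) = √(1 - ⅓) = √(⅔) = √6/3 ≈ 0.81650)
p(W, x) = -22*W² - 2*x (p(W, x) = (-22*W)*W - 2*x = -22*W² - 2*x)
(398 + p(-20, r))/(-267 + 376) = (398 + (-22*(-20)² - 2*√6/3))/(-267 + 376) = (398 + (-22*400 - 2*√6/3))/109 = (398 + (-8800 - 2*√6/3))*(1/109) = (-8402 - 2*√6/3)*(1/109) = -8402/109 - 2*√6/327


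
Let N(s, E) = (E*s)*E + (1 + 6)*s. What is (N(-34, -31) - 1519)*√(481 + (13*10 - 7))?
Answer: -68862*√151 ≈ -8.4619e+5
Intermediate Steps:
N(s, E) = 7*s + s*E² (N(s, E) = s*E² + 7*s = 7*s + s*E²)
(N(-34, -31) - 1519)*√(481 + (13*10 - 7)) = (-34*(7 + (-31)²) - 1519)*√(481 + (13*10 - 7)) = (-34*(7 + 961) - 1519)*√(481 + (130 - 7)) = (-34*968 - 1519)*√(481 + 123) = (-32912 - 1519)*√604 = -68862*√151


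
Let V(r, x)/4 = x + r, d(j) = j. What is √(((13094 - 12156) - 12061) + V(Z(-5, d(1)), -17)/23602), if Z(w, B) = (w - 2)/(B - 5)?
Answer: 13*I*√36663417606/23602 ≈ 105.47*I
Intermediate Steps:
Z(w, B) = (-2 + w)/(-5 + B)
V(r, x) = 4*r + 4*x (V(r, x) = 4*(x + r) = 4*(r + x) = 4*r + 4*x)
√(((13094 - 12156) - 12061) + V(Z(-5, d(1)), -17)/23602) = √(((13094 - 12156) - 12061) + (4*((-2 - 5)/(-5 + 1)) + 4*(-17))/23602) = √((938 - 12061) + (4*(-7/(-4)) - 68)*(1/23602)) = √(-11123 + (4*(-¼*(-7)) - 68)*(1/23602)) = √(-11123 + (4*(7/4) - 68)*(1/23602)) = √(-11123 + (7 - 68)*(1/23602)) = √(-11123 - 61*1/23602) = √(-11123 - 61/23602) = √(-262525107/23602) = 13*I*√36663417606/23602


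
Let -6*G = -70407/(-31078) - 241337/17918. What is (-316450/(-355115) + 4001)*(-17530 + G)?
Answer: -4161345632638866202195/59324333344338 ≈ -7.0146e+7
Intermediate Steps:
G = 1559679665/835283406 (G = -(-70407/(-31078) - 241337/17918)/6 = -(-70407*(-1/31078) - 241337*1/17918)/6 = -(70407/31078 - 241337/17918)/6 = -1/6*(-1559679665/139213901) = 1559679665/835283406 ≈ 1.8672)
(-316450/(-355115) + 4001)*(-17530 + G) = (-316450/(-355115) + 4001)*(-17530 + 1559679665/835283406) = (-316450*(-1/355115) + 4001)*(-14640958427515/835283406) = (63290/71023 + 4001)*(-14640958427515/835283406) = (284226313/71023)*(-14640958427515/835283406) = -4161345632638866202195/59324333344338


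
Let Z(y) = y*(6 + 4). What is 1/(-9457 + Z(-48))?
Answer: -1/9937 ≈ -0.00010063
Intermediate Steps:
Z(y) = 10*y (Z(y) = y*10 = 10*y)
1/(-9457 + Z(-48)) = 1/(-9457 + 10*(-48)) = 1/(-9457 - 480) = 1/(-9937) = -1/9937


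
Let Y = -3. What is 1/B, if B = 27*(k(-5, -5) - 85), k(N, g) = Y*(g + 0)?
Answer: -1/1890 ≈ -0.00052910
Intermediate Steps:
k(N, g) = -3*g (k(N, g) = -3*(g + 0) = -3*g)
B = -1890 (B = 27*(-3*(-5) - 85) = 27*(15 - 85) = 27*(-70) = -1890)
1/B = 1/(-1890) = -1/1890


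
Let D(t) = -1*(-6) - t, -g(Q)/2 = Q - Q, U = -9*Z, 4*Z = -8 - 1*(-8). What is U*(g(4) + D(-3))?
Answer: 0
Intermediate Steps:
Z = 0 (Z = (-8 - 1*(-8))/4 = (-8 + 8)/4 = (¼)*0 = 0)
U = 0 (U = -9*0 = 0)
g(Q) = 0 (g(Q) = -2*(Q - Q) = -2*0 = 0)
D(t) = 6 - t
U*(g(4) + D(-3)) = 0*(0 + (6 - 1*(-3))) = 0*(0 + (6 + 3)) = 0*(0 + 9) = 0*9 = 0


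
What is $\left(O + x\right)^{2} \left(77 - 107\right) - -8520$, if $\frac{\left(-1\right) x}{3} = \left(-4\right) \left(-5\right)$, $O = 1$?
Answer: $-95910$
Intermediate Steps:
$x = -60$ ($x = - 3 \left(\left(-4\right) \left(-5\right)\right) = \left(-3\right) 20 = -60$)
$\left(O + x\right)^{2} \left(77 - 107\right) - -8520 = \left(1 - 60\right)^{2} \left(77 - 107\right) - -8520 = \left(-59\right)^{2} \left(-30\right) + 8520 = 3481 \left(-30\right) + 8520 = -104430 + 8520 = -95910$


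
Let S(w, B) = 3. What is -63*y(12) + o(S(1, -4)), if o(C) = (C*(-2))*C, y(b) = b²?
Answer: -9090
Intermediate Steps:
o(C) = -2*C² (o(C) = (-2*C)*C = -2*C²)
-63*y(12) + o(S(1, -4)) = -63*12² - 2*3² = -63*144 - 2*9 = -9072 - 18 = -9090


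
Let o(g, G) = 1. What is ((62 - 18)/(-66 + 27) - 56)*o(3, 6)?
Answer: -2228/39 ≈ -57.128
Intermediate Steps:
((62 - 18)/(-66 + 27) - 56)*o(3, 6) = ((62 - 18)/(-66 + 27) - 56)*1 = (44/(-39) - 56)*1 = (44*(-1/39) - 56)*1 = (-44/39 - 56)*1 = -2228/39*1 = -2228/39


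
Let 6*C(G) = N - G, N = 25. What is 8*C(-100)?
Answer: 500/3 ≈ 166.67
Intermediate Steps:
C(G) = 25/6 - G/6 (C(G) = (25 - G)/6 = 25/6 - G/6)
8*C(-100) = 8*(25/6 - 1/6*(-100)) = 8*(25/6 + 50/3) = 8*(125/6) = 500/3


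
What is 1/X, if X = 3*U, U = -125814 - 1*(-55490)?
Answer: -1/210972 ≈ -4.7400e-6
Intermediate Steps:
U = -70324 (U = -125814 + 55490 = -70324)
X = -210972 (X = 3*(-70324) = -210972)
1/X = 1/(-210972) = -1/210972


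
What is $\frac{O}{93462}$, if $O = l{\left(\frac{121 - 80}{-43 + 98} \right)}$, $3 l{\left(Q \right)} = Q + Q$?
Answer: $\frac{41}{7710615} \approx 5.3173 \cdot 10^{-6}$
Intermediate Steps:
$l{\left(Q \right)} = \frac{2 Q}{3}$ ($l{\left(Q \right)} = \frac{Q + Q}{3} = \frac{2 Q}{3}$)
$O = \frac{82}{165}$ ($O = \frac{2 \frac{121 - 80}{-43 + 98}}{3} = \frac{2 \cdot \frac{41}{55}}{3} = \frac{2 \cdot 41 \cdot \frac{1}{55}}{3} = \frac{2}{3} \cdot \frac{41}{55} = \frac{82}{165} \approx 0.49697$)
$\frac{O}{93462} = \frac{82}{165 \cdot 93462} = \frac{82}{165} \cdot \frac{1}{93462} = \frac{41}{7710615}$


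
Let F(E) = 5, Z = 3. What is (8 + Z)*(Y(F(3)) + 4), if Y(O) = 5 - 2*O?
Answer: -11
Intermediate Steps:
(8 + Z)*(Y(F(3)) + 4) = (8 + 3)*((5 - 2*5) + 4) = 11*((5 - 10) + 4) = 11*(-5 + 4) = 11*(-1) = -11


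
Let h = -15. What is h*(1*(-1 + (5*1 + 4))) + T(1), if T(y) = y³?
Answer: -119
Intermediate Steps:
h*(1*(-1 + (5*1 + 4))) + T(1) = -15*(-1 + (5*1 + 4)) + 1³ = -15*(-1 + (5 + 4)) + 1 = -15*(-1 + 9) + 1 = -15*8 + 1 = -120 + 1 = -119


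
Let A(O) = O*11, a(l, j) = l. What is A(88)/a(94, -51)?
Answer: 484/47 ≈ 10.298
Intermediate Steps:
A(O) = 11*O
A(88)/a(94, -51) = (11*88)/94 = 968*(1/94) = 484/47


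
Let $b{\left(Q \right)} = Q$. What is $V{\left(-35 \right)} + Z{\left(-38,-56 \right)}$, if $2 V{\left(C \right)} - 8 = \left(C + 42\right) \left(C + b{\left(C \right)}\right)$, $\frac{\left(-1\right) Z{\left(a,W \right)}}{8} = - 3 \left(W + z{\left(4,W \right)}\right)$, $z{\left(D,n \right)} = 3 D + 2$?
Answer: $-1249$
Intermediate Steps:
$z{\left(D,n \right)} = 2 + 3 D$
$Z{\left(a,W \right)} = 336 + 24 W$ ($Z{\left(a,W \right)} = - 8 \left(- 3 \left(W + \left(2 + 3 \cdot 4\right)\right)\right) = - 8 \left(- 3 \left(W + \left(2 + 12\right)\right)\right) = - 8 \left(- 3 \left(W + 14\right)\right) = - 8 \left(- 3 \left(14 + W\right)\right) = - 8 \left(-42 - 3 W\right) = 336 + 24 W$)
$V{\left(C \right)} = 4 + C \left(42 + C\right)$ ($V{\left(C \right)} = 4 + \frac{\left(C + 42\right) \left(C + C\right)}{2} = 4 + \frac{\left(42 + C\right) 2 C}{2} = 4 + \frac{2 C \left(42 + C\right)}{2} = 4 + C \left(42 + C\right)$)
$V{\left(-35 \right)} + Z{\left(-38,-56 \right)} = \left(4 + \left(-35\right)^{2} + 42 \left(-35\right)\right) + \left(336 + 24 \left(-56\right)\right) = \left(4 + 1225 - 1470\right) + \left(336 - 1344\right) = -241 - 1008 = -1249$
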